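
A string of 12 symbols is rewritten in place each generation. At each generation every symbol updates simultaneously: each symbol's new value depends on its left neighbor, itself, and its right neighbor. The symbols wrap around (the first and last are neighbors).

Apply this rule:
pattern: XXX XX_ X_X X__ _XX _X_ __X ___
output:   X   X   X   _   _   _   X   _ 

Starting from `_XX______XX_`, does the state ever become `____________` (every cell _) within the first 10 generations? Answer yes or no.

generation 1: X_X_____X_X_
generation 2: _X_____X_X_X
generation 3: X_____X_X_X_
generation 4: _____X_X_X_X
generation 5: ____X_X_X_X_
generation 6: ___X_X_X_X__
generation 7: __X_X_X_X___
generation 8: _X_X_X_X____
generation 9: X_X_X_X_____
generation 10: _X_X_X_____X
generation 10 is _X_X_X_____X, still not uniform _

no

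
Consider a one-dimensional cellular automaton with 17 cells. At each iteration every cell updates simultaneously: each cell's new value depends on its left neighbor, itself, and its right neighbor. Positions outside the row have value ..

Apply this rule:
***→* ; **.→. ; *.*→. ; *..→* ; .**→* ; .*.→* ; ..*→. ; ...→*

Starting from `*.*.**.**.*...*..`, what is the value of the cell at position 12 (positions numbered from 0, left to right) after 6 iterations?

iteration 1: *.*.*..*..***.***
iteration 2: *.*.**.**.**..**.
iteration 3: *.*.*..*..*.*.*.*
iteration 4: *.*.**.**.*.*.*.*
iteration 5: *.*.*..*..*.*.*.*  (repeats iteration 3; period 2)
iteration 6: *.*.**.**.*.*.*.*
position 12 holds *

*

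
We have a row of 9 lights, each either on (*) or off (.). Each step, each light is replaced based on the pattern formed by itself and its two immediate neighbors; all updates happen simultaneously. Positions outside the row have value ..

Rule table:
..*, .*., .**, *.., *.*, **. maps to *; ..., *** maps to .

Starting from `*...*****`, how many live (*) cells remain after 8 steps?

6

step 1: **.**...*
step 2: ******.**
step 3: *....****
step 4: **..**..*
step 5: *********
step 6: *.......*
step 7: **.....**
step 8: ***...***
count of *: 6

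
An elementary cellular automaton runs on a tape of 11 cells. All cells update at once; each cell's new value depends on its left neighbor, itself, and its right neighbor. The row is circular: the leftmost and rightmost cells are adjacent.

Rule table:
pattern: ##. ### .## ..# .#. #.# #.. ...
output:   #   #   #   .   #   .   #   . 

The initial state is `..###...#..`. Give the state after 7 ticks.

..####..##.
..#####.###
#.#####.###
#.#####.###  (fixed point — unchanged through tick 7)

#.#####.###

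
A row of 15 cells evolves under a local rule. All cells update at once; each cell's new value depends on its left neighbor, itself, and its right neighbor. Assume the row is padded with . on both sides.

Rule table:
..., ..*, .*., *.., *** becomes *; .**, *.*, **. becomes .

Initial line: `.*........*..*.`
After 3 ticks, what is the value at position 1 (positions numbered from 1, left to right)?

tick 1: ***************
tick 2: .*************.
tick 3: *.***********.*
position 1 holds *

*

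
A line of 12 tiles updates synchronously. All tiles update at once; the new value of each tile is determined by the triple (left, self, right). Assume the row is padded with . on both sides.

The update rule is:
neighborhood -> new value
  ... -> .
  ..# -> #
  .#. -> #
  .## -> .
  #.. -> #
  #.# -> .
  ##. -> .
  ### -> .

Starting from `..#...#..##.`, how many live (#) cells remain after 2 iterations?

4

iteration 1: .###.####..#
iteration 2: #........###
count of #: 4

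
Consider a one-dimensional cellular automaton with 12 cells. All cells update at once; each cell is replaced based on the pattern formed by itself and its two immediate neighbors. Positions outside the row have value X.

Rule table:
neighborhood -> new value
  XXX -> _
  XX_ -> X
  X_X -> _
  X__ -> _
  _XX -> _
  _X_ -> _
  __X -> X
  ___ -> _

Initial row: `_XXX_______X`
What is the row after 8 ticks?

___X__X__X__

___X______X_
__X______X__
_X______X__X
_______X__X_
______X__X__
_____X__X__X
____X__X__X_
___X__X__X__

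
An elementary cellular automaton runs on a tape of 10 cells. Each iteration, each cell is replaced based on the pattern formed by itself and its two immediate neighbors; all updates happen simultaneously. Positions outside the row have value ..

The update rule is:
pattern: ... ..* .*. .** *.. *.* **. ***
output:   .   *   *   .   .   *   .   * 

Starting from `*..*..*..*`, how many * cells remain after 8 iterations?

2

*.**.**.**
**..*..*..
...**.**..
..*..*....
.**.**....
*..*......
*.**......
**........
count of *: 2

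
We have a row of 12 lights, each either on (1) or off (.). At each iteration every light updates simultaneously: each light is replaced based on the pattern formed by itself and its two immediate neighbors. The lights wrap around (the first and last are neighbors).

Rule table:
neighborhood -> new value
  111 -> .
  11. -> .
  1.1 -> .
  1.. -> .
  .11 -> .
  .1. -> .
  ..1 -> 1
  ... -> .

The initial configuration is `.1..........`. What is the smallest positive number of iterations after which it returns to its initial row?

1...........
...........1
..........1.
.........1..
........1...
.......1....
......1.....
.....1......
....1.......
...1........
..1.........
.1..........

12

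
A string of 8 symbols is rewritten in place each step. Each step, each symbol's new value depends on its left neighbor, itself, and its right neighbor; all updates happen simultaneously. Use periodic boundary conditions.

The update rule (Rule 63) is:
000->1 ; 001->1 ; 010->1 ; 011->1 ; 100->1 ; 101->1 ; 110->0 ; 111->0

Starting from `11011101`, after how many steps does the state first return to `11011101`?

8

step 1: 00110011
step 2: 11101110
step 3: 10011001
step 4: 01110111
step 5: 11001100
step 6: 10111011
step 7: 01100110
step 8: 11011101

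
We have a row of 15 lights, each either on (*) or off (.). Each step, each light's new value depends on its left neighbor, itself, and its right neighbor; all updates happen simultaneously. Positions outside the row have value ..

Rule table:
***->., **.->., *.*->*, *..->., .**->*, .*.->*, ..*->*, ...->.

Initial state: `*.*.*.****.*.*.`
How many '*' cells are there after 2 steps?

*******...****.
*........**....
count of *: 3

3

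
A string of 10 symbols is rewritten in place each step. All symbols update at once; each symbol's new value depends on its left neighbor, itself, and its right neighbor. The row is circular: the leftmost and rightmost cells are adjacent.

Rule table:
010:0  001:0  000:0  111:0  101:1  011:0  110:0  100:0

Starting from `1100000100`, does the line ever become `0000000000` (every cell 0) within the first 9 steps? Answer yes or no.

0000000000
all cells are 0 at step 1

yes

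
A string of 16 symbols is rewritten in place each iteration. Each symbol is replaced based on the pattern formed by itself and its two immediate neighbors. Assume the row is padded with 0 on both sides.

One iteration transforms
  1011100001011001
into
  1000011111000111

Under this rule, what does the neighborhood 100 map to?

1

At position 5 the neighborhood is 100; the next row has 1 there.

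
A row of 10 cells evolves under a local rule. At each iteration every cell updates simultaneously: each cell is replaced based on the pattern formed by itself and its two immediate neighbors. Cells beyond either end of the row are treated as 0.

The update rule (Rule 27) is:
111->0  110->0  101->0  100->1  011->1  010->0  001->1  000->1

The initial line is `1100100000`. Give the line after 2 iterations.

0010010000

1011011111
0010010000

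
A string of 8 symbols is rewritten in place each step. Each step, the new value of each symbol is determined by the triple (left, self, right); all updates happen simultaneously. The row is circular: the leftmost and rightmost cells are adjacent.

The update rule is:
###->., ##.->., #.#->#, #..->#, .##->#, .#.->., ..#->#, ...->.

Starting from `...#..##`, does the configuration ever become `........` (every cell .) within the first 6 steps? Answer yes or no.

no

#.#.###.
.#.##..#
#.##.##.
.##.##.#
##.##.#.
#.##.#.#
step 6 is #.##.#.#, still not uniform .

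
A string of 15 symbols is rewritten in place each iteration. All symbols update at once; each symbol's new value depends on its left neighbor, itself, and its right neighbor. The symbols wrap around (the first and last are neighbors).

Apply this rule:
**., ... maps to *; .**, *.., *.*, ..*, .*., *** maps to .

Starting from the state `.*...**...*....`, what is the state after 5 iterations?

iteration 1: ...*..*.*...***
iteration 2: .*........*...*
iteration 3: ...******...*..
iteration 4: **......*.*...*
iteration 5: .*.****.....*..

.*.****.....*..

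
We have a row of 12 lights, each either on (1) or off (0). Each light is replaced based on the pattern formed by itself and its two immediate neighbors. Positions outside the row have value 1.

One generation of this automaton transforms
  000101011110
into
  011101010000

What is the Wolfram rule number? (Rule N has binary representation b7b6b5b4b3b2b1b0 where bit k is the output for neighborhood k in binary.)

15

position 8: 111 → 0  (bit 7 = 0)
position 10: 110 → 0  (bit 6 = 0)
position 4: 101 → 0  (bit 5 = 0)
position 0: 100 → 0  (bit 4 = 0)
position 7: 011 → 1  (bit 3 = 1)
position 3: 010 → 1  (bit 2 = 1)
position 2: 001 → 1  (bit 1 = 1)
position 1: 000 → 1  (bit 0 = 1)
bits b7..b0 = 00001111 = 15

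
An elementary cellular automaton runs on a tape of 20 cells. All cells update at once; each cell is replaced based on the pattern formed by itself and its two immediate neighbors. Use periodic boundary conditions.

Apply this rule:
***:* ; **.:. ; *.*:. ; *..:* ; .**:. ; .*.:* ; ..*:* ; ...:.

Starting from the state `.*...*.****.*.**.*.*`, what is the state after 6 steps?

.**.**..**..*....*.*
......**..****..**.*
*....*..**.**.**...*
.*..****........*.*.
****.**.*......**.**
***.....**....*....*

***.....**....*....*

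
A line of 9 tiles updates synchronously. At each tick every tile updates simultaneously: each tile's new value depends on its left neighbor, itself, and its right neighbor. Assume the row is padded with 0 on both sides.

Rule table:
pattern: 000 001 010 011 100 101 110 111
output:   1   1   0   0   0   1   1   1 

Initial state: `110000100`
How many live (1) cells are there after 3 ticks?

4

010111001
101011010
010101100
count of 1: 4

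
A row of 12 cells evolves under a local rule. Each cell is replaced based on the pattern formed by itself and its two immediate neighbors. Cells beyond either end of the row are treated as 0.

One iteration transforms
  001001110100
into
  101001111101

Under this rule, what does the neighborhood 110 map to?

1

At position 7 the neighborhood is 110; the next row has 1 there.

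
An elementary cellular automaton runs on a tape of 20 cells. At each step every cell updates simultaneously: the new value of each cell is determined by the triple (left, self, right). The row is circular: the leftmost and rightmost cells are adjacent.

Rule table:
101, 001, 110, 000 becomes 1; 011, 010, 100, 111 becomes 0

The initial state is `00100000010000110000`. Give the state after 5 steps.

01010010101010101001

11001111100111010111
01010000101001101000
10100111010010110011
11001001100101010100
01010010101010101001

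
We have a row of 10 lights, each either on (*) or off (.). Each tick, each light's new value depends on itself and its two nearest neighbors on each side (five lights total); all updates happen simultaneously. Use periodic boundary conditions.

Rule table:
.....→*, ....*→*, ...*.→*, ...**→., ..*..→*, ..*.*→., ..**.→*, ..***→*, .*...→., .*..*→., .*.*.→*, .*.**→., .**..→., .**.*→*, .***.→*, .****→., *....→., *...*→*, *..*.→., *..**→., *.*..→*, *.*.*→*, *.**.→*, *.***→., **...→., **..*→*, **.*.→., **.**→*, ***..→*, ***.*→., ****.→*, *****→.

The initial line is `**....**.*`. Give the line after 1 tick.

**..*.***.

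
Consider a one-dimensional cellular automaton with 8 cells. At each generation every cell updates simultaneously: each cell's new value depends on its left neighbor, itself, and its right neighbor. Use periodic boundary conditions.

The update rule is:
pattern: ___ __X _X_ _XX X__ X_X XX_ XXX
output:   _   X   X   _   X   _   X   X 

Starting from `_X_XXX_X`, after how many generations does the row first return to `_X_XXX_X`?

8

generation 1: _X__XX_X
generation 2: _XXX_X_X
generation 3: __XX_X_X
generation 4: XX_X_X_X
generation 5: XX_X_X__
generation 6: _X_X_XXX
generation 7: _X_X__XX
generation 8: _X_XXX_X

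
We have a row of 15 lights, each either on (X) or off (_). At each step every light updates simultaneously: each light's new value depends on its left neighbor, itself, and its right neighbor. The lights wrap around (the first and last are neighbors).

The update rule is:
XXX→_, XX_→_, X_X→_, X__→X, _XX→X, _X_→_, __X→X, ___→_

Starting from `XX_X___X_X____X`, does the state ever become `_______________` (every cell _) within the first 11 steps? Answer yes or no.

____X_X___X__XX
X__X___X_X_XXX_
_XX_X_X____X___
XX_____X__X_X__
X_X___X_XX___XX
___X_X__X_X_XX_
__X___XX____X_X
XX_X_XX_X__X___
X____X___XX_X_X
_X__X_X_XX____X
__XX____X_X__X_
step 11 is __XX____X_X__X_, still not uniform _

no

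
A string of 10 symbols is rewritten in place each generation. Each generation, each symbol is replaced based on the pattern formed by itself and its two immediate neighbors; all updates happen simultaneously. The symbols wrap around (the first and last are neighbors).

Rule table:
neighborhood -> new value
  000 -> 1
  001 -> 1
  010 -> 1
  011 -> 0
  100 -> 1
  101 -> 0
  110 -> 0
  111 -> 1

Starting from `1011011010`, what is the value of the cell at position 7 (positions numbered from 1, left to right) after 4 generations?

1000000010
1111111110
0111111100
1011111011
position 7 holds 1

1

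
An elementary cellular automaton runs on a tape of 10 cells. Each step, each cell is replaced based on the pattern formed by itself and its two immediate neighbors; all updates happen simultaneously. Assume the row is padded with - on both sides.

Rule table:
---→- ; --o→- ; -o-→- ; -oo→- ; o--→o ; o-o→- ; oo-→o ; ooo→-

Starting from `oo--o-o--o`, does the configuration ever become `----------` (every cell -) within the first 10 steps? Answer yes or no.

yes

step 1: -oo----o--
step 2: --oo----o-
step 3: ---oo----o
step 4: ----oo----
step 5: -----oo---
step 6: ------oo--
step 7: -------oo-
step 8: --------oo
step 9: ---------o
step 10: ----------
all cells are - at step 10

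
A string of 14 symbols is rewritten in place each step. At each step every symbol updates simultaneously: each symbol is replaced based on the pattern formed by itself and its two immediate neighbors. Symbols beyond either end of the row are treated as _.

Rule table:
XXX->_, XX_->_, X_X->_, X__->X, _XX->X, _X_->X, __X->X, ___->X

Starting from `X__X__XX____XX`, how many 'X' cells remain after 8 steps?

XXXXXXX_XXXXX_
X_______X____X
XXXXXXXXXXXXXX
X_____________
XXXXXXXXXXXXXX  (repeats step 3; period 2)
step 8: X_____________
count of X: 1

1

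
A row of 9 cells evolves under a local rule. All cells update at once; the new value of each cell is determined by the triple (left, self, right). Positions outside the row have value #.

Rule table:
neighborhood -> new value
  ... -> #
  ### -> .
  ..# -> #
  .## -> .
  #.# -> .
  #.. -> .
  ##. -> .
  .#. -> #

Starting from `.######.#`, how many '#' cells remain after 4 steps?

step 1: .........
step 2: .########
step 3: .........  (repeats step 1; period 2)
step 4: .########
count of #: 8

8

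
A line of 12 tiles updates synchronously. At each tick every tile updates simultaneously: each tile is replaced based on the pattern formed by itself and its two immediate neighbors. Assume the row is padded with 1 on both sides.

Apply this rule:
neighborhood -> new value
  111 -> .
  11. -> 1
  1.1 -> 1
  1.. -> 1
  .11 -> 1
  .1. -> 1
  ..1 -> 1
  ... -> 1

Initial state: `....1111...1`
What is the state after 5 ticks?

11111..11111

11111..11111
....1111....
11111..11111  (repeats tick 1; period 2)
tick 5: 11111..11111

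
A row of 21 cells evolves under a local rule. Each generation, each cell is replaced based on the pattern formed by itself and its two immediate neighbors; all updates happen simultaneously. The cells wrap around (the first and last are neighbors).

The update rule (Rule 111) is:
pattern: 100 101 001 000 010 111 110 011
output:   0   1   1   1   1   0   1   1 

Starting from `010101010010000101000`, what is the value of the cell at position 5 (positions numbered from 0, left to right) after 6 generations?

generation 1: 111111110110111111011
generation 2: 000000011111100001110
generation 3: 111111110000101111010
generation 4: 100000010111111001111
generation 5: 101111111100001011000
generation 6: 111000000101111111011
position 5 holds 0

0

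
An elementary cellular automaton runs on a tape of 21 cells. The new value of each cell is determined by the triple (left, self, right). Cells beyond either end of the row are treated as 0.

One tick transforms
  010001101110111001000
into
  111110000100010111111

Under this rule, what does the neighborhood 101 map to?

0

At position 7 the neighborhood is 101; the next row has 0 there.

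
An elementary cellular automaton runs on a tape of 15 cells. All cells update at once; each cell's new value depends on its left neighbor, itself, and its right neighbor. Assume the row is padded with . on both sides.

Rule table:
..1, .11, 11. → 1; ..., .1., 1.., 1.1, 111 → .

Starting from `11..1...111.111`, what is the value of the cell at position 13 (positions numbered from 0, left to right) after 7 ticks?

.

11.1...11.1.1.1
11....111......
11...11.1......
11..111........
11.11.1........
11.11..........
11.11..........
position 13 holds .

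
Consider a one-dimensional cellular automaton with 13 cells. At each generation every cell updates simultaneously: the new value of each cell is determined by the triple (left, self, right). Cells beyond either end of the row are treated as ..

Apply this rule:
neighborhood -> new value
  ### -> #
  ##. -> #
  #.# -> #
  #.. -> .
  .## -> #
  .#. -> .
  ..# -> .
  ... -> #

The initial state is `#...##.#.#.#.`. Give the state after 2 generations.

#..#####.#..#

..#.###.#.#..
#..#####.#..#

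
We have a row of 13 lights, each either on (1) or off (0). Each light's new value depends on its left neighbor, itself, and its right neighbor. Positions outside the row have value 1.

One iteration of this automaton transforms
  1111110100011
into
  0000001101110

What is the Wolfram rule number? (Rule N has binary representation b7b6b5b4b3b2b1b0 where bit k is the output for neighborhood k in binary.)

position 0: 111 → 0  (bit 7 = 0)
position 5: 110 → 0  (bit 6 = 0)
position 6: 101 → 1  (bit 5 = 1)
position 8: 100 → 0  (bit 4 = 0)
position 11: 011 → 1  (bit 3 = 1)
position 7: 010 → 1  (bit 2 = 1)
position 10: 001 → 1  (bit 1 = 1)
position 9: 000 → 1  (bit 0 = 1)
bits b7..b0 = 00101111 = 47

47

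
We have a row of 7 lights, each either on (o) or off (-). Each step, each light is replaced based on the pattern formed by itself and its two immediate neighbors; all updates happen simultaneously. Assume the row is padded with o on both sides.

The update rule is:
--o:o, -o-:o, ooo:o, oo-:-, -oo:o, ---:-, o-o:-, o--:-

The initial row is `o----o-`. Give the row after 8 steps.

-o-oooo

----oo-
---oo--
--oo--o
-oo--oo
-o--ooo
-o-oooo
-o-oooo  (fixed point — unchanged through step 8)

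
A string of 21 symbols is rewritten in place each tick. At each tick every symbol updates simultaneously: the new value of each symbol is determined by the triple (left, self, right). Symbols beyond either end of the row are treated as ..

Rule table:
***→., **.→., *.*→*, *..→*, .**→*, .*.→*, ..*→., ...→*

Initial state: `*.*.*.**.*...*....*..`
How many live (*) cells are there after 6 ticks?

tick 1: *******.****.****.***
tick 2: *......**...**...**..
tick 3: ******.*.**.*.**.*.**
tick 4: *.....****.****.****.
tick 5: *****.*...**...**...*
tick 6: *....****.*.**.*.**.*
count of *: 12

12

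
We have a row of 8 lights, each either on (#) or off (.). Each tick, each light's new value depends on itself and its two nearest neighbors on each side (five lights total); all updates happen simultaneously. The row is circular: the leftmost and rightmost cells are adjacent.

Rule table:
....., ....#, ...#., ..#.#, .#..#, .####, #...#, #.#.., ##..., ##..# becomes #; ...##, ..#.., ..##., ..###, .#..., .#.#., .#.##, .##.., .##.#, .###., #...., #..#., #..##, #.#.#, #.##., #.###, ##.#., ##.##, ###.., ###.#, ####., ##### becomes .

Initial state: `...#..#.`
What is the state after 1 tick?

.##.#...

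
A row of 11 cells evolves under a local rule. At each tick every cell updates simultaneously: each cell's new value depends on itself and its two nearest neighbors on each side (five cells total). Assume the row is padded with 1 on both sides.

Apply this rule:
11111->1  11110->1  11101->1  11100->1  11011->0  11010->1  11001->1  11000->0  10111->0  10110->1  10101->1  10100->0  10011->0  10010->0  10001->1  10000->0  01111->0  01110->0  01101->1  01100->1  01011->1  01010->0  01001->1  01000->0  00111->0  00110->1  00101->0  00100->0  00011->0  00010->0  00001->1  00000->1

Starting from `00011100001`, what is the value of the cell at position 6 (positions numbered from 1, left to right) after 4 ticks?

01000100100
10010010010
11001001001
11100100100
position 6 holds 1

1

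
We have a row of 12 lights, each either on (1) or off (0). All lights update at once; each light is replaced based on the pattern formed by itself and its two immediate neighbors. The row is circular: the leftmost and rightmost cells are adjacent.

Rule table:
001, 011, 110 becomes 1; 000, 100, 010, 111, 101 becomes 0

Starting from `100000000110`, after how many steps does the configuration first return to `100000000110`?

000000001110
000000011010
000000111000
000001101000
000011100000
000110100000
001110000000
011010000000
111000000000
101000000001
100000000011
100000000110

12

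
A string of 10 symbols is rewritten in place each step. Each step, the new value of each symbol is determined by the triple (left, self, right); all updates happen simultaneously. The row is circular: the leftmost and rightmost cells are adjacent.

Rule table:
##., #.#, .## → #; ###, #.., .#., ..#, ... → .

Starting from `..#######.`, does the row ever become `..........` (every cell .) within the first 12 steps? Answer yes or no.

..#.....#.
..........
all cells are . at step 2

yes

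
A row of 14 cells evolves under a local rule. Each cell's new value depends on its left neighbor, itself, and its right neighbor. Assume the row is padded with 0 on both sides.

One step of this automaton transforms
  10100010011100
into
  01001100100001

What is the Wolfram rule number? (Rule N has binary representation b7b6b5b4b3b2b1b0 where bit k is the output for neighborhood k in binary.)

35

position 10: 111 → 0  (bit 7 = 0)
position 11: 110 → 0  (bit 6 = 0)
position 1: 101 → 1  (bit 5 = 1)
position 3: 100 → 0  (bit 4 = 0)
position 9: 011 → 0  (bit 3 = 0)
position 0: 010 → 0  (bit 2 = 0)
position 5: 001 → 1  (bit 1 = 1)
position 4: 000 → 1  (bit 0 = 1)
bits b7..b0 = 00100011 = 35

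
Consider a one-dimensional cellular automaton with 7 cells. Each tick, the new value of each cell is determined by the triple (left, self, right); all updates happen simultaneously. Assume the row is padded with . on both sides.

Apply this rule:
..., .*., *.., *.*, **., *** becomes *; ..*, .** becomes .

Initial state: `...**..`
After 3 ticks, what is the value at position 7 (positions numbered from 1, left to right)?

*

tick 1: **..***
tick 2: .**..**
tick 3: ..**..*
position 7 holds *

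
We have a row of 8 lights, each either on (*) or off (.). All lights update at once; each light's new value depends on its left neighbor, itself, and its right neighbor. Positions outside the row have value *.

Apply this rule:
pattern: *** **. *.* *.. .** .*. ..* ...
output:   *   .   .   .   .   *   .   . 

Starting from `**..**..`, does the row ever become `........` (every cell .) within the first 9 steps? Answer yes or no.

yes

step 1: *.......
step 2: ........
all cells are . at step 2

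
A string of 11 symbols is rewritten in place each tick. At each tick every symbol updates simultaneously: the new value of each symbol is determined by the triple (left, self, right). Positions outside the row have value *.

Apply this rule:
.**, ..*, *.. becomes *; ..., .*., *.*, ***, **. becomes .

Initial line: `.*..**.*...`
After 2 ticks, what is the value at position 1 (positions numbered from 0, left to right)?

..***...*.*
***..*.*..*
position 1 holds *

*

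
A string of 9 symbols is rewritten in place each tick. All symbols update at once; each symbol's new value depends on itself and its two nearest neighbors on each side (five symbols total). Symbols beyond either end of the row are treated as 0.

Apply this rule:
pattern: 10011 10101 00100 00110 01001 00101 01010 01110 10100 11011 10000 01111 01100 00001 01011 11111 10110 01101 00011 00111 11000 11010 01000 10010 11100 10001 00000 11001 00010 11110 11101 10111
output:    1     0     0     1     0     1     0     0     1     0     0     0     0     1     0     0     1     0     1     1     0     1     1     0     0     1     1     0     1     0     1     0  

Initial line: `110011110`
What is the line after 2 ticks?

001100011

tick 1: 100110000
tick 2: 001100011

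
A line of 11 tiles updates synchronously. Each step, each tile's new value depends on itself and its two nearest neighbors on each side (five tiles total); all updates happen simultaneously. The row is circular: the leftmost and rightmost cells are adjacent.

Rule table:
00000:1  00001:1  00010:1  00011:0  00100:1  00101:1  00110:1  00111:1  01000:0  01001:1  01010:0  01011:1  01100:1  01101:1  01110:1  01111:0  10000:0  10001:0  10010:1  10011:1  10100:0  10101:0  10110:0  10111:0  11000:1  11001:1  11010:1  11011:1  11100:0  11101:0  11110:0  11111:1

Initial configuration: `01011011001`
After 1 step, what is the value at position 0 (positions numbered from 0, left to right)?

00101101111
position 0 holds 0

0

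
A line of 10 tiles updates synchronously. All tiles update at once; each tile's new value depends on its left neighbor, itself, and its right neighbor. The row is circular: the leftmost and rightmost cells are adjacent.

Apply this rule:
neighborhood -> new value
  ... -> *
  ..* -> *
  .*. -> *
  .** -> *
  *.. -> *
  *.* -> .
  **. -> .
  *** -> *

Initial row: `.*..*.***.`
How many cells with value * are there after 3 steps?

9

*****.**.*
****..*..*
***.******
count of *: 9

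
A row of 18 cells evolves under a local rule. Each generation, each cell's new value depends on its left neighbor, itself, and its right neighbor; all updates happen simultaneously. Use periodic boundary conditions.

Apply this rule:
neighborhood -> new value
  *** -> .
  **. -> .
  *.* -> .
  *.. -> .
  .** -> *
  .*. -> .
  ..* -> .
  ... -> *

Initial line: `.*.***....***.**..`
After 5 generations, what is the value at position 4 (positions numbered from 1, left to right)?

*

generation 1: ...*...**.*...*..*
generation 2: .*...*.*....*.....
generation 3: ...*.....**...****
generation 4: .*...***.*..*.*...
generation 5: ...*.*..........**
position 4 holds *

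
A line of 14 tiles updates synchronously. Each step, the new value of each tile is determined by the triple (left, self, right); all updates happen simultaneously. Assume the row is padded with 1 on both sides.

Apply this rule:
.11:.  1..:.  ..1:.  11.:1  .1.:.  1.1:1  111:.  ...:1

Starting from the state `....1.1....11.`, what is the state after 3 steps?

11..1111...11.

.11..1..11..11
1.1......1....
11..1111...11.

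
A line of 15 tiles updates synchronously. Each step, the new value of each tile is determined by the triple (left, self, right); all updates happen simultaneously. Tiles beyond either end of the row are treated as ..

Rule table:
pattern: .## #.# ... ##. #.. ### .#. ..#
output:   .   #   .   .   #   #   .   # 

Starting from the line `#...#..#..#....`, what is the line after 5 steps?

.#.#.##.##.#.#.

.#.#.##.##.#...
#.#.#..#..#.#..
.#.#.##.##.#.#.
#.#.#..#..#.#.#
.#.#.##.##.#.#.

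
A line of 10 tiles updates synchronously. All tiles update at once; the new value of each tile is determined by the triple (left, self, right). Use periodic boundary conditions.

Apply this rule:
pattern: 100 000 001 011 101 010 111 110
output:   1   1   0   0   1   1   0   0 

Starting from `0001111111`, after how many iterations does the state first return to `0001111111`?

iteration 1: 1100000000
iteration 2: 0011111110
iteration 3: 1000000001
iteration 4: 0111111100
iteration 5: 0000000011
iteration 6: 1111111000
iteration 7: 0000000110
iteration 8: 1111110001
iteration 9: 0000001100
iteration 10: 1111100011
iteration 11: 0000011000
iteration 12: 1111000111
iteration 13: 0000110000
iteration 14: 1110001111
iteration 15: 0001100000
iteration 16: 1100011111
iteration 17: 0011000000
iteration 18: 1000111111
iteration 19: 0110000000
iteration 20: 0001111111

20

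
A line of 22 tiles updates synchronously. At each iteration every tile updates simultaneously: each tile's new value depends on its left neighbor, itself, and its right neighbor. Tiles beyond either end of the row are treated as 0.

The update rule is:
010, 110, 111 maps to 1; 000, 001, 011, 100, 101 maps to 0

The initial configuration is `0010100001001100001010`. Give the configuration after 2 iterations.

0010100001000100001010

0010100001000100001010
0010100001000100001010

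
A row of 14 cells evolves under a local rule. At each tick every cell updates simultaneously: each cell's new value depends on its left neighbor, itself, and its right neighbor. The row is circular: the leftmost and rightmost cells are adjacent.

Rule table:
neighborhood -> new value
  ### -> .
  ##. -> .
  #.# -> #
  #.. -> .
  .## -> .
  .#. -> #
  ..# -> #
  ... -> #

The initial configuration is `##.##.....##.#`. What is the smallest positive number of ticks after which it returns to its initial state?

28

..#...####..#.
###.##.....##.
...#...####..#
.###.##.....##
#...#...####..
#.###.##.....#
.#...#...####.
##.###.##.....
..#...#...####
.##.###.##....
#..#...#...###
..##.###.##...
##..#...#...##
...##.###.##..
###..#...#...#
....##.###.##.
####..#...#...
.....##.###.##
.####..#...#..
#.....##.###.#
..####..#...#.
##.....##.###.
...####..#...#
.##.....##.###
#...####..#...
#.##.....##.##
.#...####..#..
##.##.....##.#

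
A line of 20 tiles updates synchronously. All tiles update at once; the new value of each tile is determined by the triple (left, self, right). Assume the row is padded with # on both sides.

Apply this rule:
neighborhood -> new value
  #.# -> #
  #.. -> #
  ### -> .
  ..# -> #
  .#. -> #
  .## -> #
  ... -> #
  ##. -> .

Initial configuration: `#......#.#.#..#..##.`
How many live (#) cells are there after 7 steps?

16

.#################.#
##................##
..#################.
###................#
...#################
####................
....################
count of #: 16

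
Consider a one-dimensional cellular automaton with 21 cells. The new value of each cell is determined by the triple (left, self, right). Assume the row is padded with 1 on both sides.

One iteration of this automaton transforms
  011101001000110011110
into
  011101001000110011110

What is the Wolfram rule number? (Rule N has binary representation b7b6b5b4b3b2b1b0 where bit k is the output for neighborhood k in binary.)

204

position 2: 111 → 1  (bit 7 = 1)
position 3: 110 → 1  (bit 6 = 1)
position 0: 101 → 0  (bit 5 = 0)
position 6: 100 → 0  (bit 4 = 0)
position 1: 011 → 1  (bit 3 = 1)
position 5: 010 → 1  (bit 2 = 1)
position 7: 001 → 0  (bit 1 = 0)
position 10: 000 → 0  (bit 0 = 0)
bits b7..b0 = 11001100 = 204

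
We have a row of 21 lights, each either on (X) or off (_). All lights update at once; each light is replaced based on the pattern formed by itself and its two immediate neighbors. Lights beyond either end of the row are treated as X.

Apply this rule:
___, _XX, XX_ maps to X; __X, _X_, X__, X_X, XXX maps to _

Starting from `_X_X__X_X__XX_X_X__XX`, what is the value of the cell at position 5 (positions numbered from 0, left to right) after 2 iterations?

iteration 1: ___________XX______X_
iteration 2: _XXXXXXXXX_XX_XXXX___
position 5 holds X

X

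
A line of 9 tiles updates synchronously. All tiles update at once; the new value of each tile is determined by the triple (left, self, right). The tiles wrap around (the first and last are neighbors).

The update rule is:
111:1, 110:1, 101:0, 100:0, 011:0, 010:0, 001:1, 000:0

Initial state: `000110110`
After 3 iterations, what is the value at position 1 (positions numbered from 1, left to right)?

iteration 1: 001010010
iteration 2: 010000100
iteration 3: 100001000
position 1 holds 1

1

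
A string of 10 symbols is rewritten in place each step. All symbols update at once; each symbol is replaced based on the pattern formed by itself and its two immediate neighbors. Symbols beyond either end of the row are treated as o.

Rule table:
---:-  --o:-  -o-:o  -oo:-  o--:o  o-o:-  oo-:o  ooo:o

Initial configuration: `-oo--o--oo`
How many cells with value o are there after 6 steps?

--oo-oo--o
o--o--oo--
oo-oo--oo-
oo--oo--o-
ooo--oo-o-
oooo--o-o-
count of o: 6

6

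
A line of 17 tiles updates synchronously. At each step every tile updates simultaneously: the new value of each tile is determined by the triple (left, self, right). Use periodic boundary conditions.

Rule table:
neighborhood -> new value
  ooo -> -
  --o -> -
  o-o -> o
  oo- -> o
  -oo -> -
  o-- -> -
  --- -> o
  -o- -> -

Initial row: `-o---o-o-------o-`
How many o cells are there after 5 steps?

---o--o--ooooo---
oo-----------o-oo
-o-ooooooooo--o--
--o--------o----o
----oooooo---oo--
count of o: 8

8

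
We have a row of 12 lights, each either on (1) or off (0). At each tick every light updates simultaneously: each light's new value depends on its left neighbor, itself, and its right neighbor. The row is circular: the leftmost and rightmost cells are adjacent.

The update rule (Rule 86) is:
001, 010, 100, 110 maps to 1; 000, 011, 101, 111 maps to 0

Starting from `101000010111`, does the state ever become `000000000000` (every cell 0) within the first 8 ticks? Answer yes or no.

no

101100110000
100111011001
111001001110
001111110010
010000011111
011000100001
001101110011
110100011101
tick 8 is 110100011101, still not uniform 0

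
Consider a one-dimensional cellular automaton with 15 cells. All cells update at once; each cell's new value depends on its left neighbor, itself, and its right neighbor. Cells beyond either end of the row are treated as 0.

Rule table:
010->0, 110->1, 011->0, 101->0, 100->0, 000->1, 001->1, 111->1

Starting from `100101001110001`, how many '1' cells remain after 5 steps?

6

001000010110110
110011100010010
010101101100100
100000100101001
001111001000010
count of 1: 6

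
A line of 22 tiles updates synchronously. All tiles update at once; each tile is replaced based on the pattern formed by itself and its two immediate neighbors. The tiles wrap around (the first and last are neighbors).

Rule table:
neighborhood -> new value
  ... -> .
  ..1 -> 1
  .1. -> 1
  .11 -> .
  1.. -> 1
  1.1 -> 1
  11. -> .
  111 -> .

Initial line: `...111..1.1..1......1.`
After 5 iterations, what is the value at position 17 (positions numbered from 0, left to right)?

.

..1...111111111....111
1111.1.........1..1...
....111.......111111.1
1..1...1.....1......11
.1111.111...111....1..
position 17 holds .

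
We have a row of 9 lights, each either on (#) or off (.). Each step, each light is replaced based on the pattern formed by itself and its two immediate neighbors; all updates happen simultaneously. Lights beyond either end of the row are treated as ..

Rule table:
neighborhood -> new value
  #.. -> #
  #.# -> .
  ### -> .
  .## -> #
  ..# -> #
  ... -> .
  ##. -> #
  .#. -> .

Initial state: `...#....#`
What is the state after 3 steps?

step 1: ..#.#..#.
step 2: .#...##.#
step 3: #.#.###..

#.#.###..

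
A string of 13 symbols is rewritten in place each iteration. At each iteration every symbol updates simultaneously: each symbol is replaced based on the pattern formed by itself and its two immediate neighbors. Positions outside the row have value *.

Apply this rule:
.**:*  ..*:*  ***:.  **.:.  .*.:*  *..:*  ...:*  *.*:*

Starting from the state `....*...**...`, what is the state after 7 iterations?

*********.***
.........**..
**********.**
..........**.
***********.*
...........**
************.

************.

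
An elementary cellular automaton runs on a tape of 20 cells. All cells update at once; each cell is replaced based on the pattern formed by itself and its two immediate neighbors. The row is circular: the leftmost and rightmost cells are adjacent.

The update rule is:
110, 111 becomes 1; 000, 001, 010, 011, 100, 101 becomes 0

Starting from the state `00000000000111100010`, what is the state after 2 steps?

00000000000011100000
00000000000001100000

00000000000001100000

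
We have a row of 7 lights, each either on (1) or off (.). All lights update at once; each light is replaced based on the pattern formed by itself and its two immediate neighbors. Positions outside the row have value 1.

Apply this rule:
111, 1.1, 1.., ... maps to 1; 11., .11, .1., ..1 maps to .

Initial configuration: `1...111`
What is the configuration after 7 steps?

.1.1.1.

.11..11
1..1..1
.1..1..
1.1..1.
.1.1..1
1.1.1..
.1.1.1.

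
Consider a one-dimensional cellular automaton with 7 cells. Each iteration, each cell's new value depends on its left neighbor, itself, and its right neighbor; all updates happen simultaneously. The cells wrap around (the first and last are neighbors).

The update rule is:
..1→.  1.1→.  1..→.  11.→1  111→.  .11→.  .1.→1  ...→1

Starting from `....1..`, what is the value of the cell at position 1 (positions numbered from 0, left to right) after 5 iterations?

.

111.1.1
..1.1..
1.1.1.1
1.1.1..
1.1.1..
position 1 holds .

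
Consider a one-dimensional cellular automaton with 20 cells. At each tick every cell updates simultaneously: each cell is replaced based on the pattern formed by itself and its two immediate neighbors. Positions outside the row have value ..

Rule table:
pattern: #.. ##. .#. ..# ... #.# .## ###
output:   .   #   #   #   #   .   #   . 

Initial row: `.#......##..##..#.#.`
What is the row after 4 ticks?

##.#.#...#.#.#.##.#.

##.#######.###.##.#.
##.#.....#.#.#.##.#.
##.#.#####.#.#.##.#.
##.#.#...#.#.#.##.#.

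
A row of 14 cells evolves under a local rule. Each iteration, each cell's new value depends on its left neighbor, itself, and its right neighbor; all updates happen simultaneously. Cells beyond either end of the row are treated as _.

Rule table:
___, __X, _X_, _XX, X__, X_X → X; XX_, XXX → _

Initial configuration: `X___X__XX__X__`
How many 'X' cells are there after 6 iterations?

3

iteration 1: XXXXXXXX_XXXXX
iteration 2: X_______XX____
iteration 3: XXXXXXXXX_XXXX
iteration 4: X________XX___
iteration 5: XXXXXXXXXX_XXX
iteration 6: X_________XX__
count of X: 3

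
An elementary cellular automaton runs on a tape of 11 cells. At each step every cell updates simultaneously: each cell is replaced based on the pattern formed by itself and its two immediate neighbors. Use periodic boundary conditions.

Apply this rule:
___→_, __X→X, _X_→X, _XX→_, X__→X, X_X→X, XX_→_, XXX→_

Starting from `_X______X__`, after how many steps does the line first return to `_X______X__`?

XXX____XXX_
___X__X___X
X_XXXXXX_XX
_X______X__

4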